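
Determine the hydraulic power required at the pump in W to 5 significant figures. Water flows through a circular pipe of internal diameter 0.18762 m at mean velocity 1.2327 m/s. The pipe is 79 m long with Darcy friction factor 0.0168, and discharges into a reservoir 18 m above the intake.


Approach: apply continuity + Darcy-Weisbach + hydraulic power, Q = A*v; hf = f*(L/D)*(v^2/(2g)); H = static + hf; P = rho*g*Q*H.
Step 1 — flow rate (continuity, Q = A*v):
  A = pi*(0.18762/2)^2 = 0.02764701 m^2
  Q = 0.02764701 * 1.2327 = 0.03408047 m^3/s
Step 2 — friction head loss (Darcy-Weisbach):
  hf = 0.0168 * (79/0.18762) * (1.2327^2 / (2*9.81))
  hf = 0.5478643 m
Step 3 — total head: H = 18 + 0.5478643 = 18.54786 m
Step 4 — hydraulic power (P = rho*g*Q*H):
  P = 1000 * 9.81 * 0.03408047 * 18.54786 = 6201.1 W
Therefore the hydraulic power required at the pump = 6201.1 W.


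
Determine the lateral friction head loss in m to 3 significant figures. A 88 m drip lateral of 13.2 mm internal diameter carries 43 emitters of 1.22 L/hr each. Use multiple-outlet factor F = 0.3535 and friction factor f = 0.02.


Approach: apply Darcy-Weisbach with the multiple-outlet F-factor, Q = n*q/(3600*1000) m^3/s; v = Q/A; hf = F*f*(L/D)*(v^2/(2g)).
Q = 43*1.22/(3600*1000) = 1.4572e-05 m^3/s
A = pi*(13.2e-3/2)^2 = 1.3685e-04 m^2, so v = Q/A = 0.10648 m/s
hf = 0.3535*0.02*(88/0.0132)*(0.10648^2/(2*9.81)) = 0.0272 m
Therefore the lateral friction head loss = 0.0272 m.


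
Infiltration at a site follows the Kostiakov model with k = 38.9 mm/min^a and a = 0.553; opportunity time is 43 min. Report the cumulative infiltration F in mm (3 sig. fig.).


Approach: apply the Kostiakov infiltration equation, F = k*t^a.
F = 38.9 * 43^0.553 = 311 mm
Therefore the cumulative infiltration F = 311 mm.


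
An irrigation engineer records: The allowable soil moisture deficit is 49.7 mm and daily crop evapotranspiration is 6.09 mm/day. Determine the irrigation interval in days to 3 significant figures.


Approach: apply the irrigation interval relation, interval = SMD / ETc.
interval = 49.7 / 6.09 = 8.16 days
Therefore the irrigation interval = 8.16 days.


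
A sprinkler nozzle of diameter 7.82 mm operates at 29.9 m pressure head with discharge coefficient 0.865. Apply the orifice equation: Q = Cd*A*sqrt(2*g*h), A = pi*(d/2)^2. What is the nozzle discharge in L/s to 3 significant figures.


A = pi*(7.82e-3/2)^2 = 4.8029e-05 m^2
Q = 0.865 * 4.8029e-05 * sqrt(2*9.81*29.9) * 1000 = 1.01 L/s
Therefore the nozzle discharge = 1.01 L/s.


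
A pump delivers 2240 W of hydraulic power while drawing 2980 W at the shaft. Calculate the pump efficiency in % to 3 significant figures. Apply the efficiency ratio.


Approach: apply the efficiency ratio, eta = (P_out/P_in)*100.
eta = (2240 / 2980) * 100 = 75.2 %
Therefore the pump efficiency = 75.2 %.


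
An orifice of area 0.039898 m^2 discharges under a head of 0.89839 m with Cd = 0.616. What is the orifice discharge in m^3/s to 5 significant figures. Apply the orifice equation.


Approach: apply the orifice equation, Q = Cd*A*sqrt(2*g*h).
Q = 0.616 * 0.039898 * sqrt(2*9.81*0.89839) = 0.10318 m^3/s
Therefore the orifice discharge = 0.10318 m^3/s.


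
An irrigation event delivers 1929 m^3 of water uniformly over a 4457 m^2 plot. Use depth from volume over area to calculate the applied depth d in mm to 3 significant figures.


Approach: apply depth from volume over area, d = (V/A)*1000.
d = (1929 / 4457) * 1000 = 433 mm
Therefore the applied depth d = 433 mm.


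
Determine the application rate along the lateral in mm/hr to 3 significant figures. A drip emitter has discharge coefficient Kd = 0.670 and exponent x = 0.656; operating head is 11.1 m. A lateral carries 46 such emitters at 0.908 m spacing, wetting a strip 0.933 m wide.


Approach: apply the emitter equation with a lateral mass balance, q = Kd*h^x; Q = n*q; rate = Q/(n*spacing*width).
Step 1 — single emitter flow (q = Kd*h^x):
  q = 0.670 * 11.1^0.656 = 3.2494 L/hr
Step 2 — total lateral flow: Q = 46 * 3.2494 = 149.47 L/hr
Step 3 — wetted area: A = 46 * 0.908 * 0.933 = 38.970 m^2
Step 4 — application rate: Q/A = 149.47/38.970 = 3.84 mm/hr
Therefore the application rate along the lateral = 3.84 mm/hr.


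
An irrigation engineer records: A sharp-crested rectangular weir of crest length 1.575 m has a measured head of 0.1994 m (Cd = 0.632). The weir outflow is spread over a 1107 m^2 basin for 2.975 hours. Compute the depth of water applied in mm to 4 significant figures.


Approach: apply the rectangular weir equation with a volume-to-depth conversion, Q = (2/3)*Cd*L*sqrt(2g)*H^1.5; d = Q*t/A * 1000.
Step 1 — weir discharge:
  Q = (2/3)*0.632*1.575*sqrt(2*9.81)*0.1994^1.5 = 0.261724 m^3/s
Step 2 — volume: V = 0.261724 * 2.975*3600 = 2803.06 m^3
Step 3 — depth: d = V/A * 1000 = 2803.06/1107 * 1000 = 2532 mm
Therefore the depth of water applied = 2532 mm.


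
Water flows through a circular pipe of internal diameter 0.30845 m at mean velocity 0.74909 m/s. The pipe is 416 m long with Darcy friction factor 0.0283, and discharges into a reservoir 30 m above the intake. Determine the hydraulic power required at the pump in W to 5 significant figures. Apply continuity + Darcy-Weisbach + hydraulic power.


Approach: apply continuity + Darcy-Weisbach + hydraulic power, Q = A*v; hf = f*(L/D)*(v^2/(2g)); H = static + hf; P = rho*g*Q*H.
Step 1 — flow rate (continuity, Q = A*v):
  A = pi*(0.30845/2)^2 = 0.07472388 m^2
  Q = 0.07472388 * 0.74909 = 0.05597491 m^3/s
Step 2 — friction head loss (Darcy-Weisbach):
  hf = 0.0283 * (416/0.30845) * (0.74909^2 / (2*9.81))
  hf = 1.091601 m
Step 3 — total head: H = 30 + 1.091601 = 31.09160 m
Step 4 — hydraulic power (P = rho*g*Q*H):
  P = 1000 * 9.81 * 0.05597491 * 31.09160 = 17073 W
Therefore the hydraulic power required at the pump = 17073 W.


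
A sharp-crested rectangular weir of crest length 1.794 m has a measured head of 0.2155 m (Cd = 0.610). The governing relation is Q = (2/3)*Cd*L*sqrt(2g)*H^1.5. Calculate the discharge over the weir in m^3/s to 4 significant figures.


Q = (2/3)*0.610*1.794*sqrt(2*9.81)*0.2155^1.5 = 0.3233 m^3/s
Therefore the discharge over the weir = 0.3233 m^3/s.


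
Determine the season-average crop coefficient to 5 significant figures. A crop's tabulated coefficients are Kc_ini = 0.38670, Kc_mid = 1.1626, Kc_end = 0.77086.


Approach: apply a simple seasonal average, Kc_avg = (Kc_ini + Kc_mid + Kc_end)/3.
Kc_avg = (0.38670 + 1.1626 + 0.77086)/3 = 0.77339
Therefore the season-average crop coefficient = 0.77339.


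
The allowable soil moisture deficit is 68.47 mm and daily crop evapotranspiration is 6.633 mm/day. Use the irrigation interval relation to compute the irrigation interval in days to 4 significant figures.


Approach: apply the irrigation interval relation, interval = SMD / ETc.
interval = 68.47 / 6.633 = 10.32 days
Therefore the irrigation interval = 10.32 days.


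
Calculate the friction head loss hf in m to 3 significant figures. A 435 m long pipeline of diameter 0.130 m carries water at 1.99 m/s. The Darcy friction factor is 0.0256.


Approach: apply the Darcy-Weisbach equation, hf = f*(L/D)*(v^2/(2g)).
hf = 0.0256 * (435/0.130) * (1.99^2 / (2*9.81))
hf = 17.3 m
Therefore the friction head loss hf = 17.3 m.


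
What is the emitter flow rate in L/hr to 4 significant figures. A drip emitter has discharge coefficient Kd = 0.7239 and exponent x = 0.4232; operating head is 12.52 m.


Approach: apply the emitter characteristic equation, q = Kd * h^x.
q = 0.7239 * 12.52^0.4232 = 2.110 L/hr
Therefore the emitter flow rate = 2.110 L/hr.


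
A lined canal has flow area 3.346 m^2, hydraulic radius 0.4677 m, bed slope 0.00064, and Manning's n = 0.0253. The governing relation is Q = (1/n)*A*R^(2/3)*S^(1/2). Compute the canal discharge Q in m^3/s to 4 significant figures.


Q = (1/0.0253) * 3.346 * 0.4677^(2/3) * 0.00064^(1/2) = 2.016 m^3/s
Therefore the canal discharge Q = 2.016 m^3/s.


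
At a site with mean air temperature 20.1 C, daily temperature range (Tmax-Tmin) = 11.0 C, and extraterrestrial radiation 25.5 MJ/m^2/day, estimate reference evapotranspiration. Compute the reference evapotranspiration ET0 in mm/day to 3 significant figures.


Approach: apply the Hargreaves-Samani method, ET0 = 0.0023*(Tmean+17.8)*sqrt(Tmax-Tmin)*0.408*Ra.
ET0 = 0.0023*(20.1+17.8)*sqrt(11.0)*0.408*25.5 = 3.01 mm/day
Therefore the reference evapotranspiration ET0 = 3.01 mm/day.


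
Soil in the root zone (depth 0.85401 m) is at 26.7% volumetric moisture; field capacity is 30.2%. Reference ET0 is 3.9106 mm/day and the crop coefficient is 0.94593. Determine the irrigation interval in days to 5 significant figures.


Approach: apply soil-water budget scheduling, SMD = (FC-theta)/100*depth*1000; ETc = ET0*Kc; interval = SMD/ETc.
Step 1 — soil moisture deficit:
  SMD = (30.2 - 26.7)/100 * 0.85401 * 1000 = 29.89035 mm
Step 2 — daily crop ET (ETc = ET0*Kc):
  ETc = 3.9106 * 0.94593 = 3.699154 mm/day
Step 3 — irrigation interval (SMD/ETc):
  interval = 29.89035 / 3.699154 = 8.0803 days
Therefore the irrigation interval = 8.0803 days.


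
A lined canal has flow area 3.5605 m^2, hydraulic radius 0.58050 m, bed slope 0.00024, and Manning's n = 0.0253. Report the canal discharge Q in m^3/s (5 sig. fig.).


Approach: apply Manning's equation, Q = (1/n)*A*R^(2/3)*S^(1/2).
Q = (1/0.0253) * 3.5605 * 0.58050^(2/3) * 0.00024^(1/2) = 1.5172 m^3/s
Therefore the canal discharge Q = 1.5172 m^3/s.


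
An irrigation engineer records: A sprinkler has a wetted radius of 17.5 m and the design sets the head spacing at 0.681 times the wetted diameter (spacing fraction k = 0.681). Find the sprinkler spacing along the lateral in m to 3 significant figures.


Approach: apply the sprinkler spacing rule (spacing as a fraction of wetted diameter), S = k*(2*R).
S = 0.681 * (2 * 17.5) = 23.8 m
Therefore the sprinkler spacing along the lateral = 23.8 m.


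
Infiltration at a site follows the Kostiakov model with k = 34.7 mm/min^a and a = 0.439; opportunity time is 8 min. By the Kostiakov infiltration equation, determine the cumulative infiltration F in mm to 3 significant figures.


Approach: apply the Kostiakov infiltration equation, F = k*t^a.
F = 34.7 * 8^0.439 = 86.5 mm
Therefore the cumulative infiltration F = 86.5 mm.


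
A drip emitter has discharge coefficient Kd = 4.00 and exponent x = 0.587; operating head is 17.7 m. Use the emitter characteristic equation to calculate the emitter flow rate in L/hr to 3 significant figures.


Approach: apply the emitter characteristic equation, q = Kd * h^x.
q = 4.00 * 17.7^0.587 = 21.6 L/hr
Therefore the emitter flow rate = 21.6 L/hr.


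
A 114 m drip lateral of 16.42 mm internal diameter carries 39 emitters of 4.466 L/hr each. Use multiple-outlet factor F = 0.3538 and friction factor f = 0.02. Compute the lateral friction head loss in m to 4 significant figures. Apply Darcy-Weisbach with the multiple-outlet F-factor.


Approach: apply Darcy-Weisbach with the multiple-outlet F-factor, Q = n*q/(3600*1000) m^3/s; v = Q/A; hf = F*f*(L/D)*(v^2/(2g)).
Q = 39*4.466/(3600*1000) = 4.83817e-05 m^3/s
A = pi*(16.42e-3/2)^2 = 2.11756e-04 m^2, so v = Q/A = 0.228478 m/s
hf = 0.3538*0.02*(114/0.01642)*(0.228478^2/(2*9.81)) = 0.1307 m
Therefore the lateral friction head loss = 0.1307 m.


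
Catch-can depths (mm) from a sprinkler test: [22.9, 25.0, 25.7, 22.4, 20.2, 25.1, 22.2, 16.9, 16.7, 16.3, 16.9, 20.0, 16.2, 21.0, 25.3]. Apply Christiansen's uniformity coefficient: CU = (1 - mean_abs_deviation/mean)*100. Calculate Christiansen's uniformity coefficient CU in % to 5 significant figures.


mean = 20.85333 mm
mean |d_i - mean| = 3.036444 mm
CU = (1 - 3.036444/20.85333)*100 = 85.439 %
Therefore Christiansen's uniformity coefficient CU = 85.439 %.


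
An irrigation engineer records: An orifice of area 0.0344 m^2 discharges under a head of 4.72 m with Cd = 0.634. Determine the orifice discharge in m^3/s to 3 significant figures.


Approach: apply the orifice equation, Q = Cd*A*sqrt(2*g*h).
Q = 0.634 * 0.0344 * sqrt(2*9.81*4.72) = 0.210 m^3/s
Therefore the orifice discharge = 0.210 m^3/s.


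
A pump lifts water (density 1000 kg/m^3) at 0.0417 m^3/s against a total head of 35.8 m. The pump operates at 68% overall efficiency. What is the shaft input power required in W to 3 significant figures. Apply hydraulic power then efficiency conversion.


Approach: apply hydraulic power then efficiency conversion, P = rho*g*Q*H; P_in = P/eta.
Step 1 — hydraulic power (P = rho*g*Q*H):
  P = 1000 * 9.81 * 0.0417 * 35.8 = 14645 W
Step 2 — input power: P_in = P/eta = 14645 / 0.68 = 21500 W
Therefore the shaft input power required = 21500 W.


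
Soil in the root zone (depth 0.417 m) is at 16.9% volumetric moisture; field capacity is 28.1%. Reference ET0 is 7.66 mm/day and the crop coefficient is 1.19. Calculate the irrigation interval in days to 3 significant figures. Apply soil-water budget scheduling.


Approach: apply soil-water budget scheduling, SMD = (FC-theta)/100*depth*1000; ETc = ET0*Kc; interval = SMD/ETc.
Step 1 — soil moisture deficit:
  SMD = (28.1 - 16.9)/100 * 0.417 * 1000 = 46.704 mm
Step 2 — daily crop ET (ETc = ET0*Kc):
  ETc = 7.66 * 1.19 = 9.1154 mm/day
Step 3 — irrigation interval (SMD/ETc):
  interval = 46.704 / 9.1154 = 5.12 days
Therefore the irrigation interval = 5.12 days.


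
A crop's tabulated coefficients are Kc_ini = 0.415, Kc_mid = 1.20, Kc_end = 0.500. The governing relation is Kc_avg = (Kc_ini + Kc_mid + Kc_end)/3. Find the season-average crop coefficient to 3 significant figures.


Kc_avg = (0.415 + 1.20 + 0.500)/3 = 0.705
Therefore the season-average crop coefficient = 0.705.


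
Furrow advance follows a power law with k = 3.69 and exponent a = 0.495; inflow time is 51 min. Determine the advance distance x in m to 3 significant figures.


Approach: apply the power-law advance function, x = k*t^a.
x = 3.69 * 51^0.495 = 25.8 m
Therefore the advance distance x = 25.8 m.


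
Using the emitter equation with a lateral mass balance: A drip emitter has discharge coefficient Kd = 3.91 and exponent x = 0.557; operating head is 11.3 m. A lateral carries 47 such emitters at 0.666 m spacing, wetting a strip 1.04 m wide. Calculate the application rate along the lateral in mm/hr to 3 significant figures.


Approach: apply the emitter equation with a lateral mass balance, q = Kd*h^x; Q = n*q; rate = Q/(n*spacing*width).
Step 1 — single emitter flow (q = Kd*h^x):
  q = 3.91 * 11.3^0.557 = 15.092 L/hr
Step 2 — total lateral flow: Q = 47 * 15.092 = 709.32 L/hr
Step 3 — wetted area: A = 47 * 0.666 * 1.04 = 32.554 m^2
Step 4 — application rate: Q/A = 709.32/32.554 = 21.8 mm/hr
Therefore the application rate along the lateral = 21.8 mm/hr.


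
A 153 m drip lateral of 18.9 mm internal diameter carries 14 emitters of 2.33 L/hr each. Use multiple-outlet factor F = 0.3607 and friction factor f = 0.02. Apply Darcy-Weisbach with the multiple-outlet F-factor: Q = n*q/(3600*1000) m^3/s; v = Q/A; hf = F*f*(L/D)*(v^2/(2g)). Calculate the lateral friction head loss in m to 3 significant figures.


Q = 14*2.33/(3600*1000) = 9.0611e-06 m^3/s
A = pi*(18.9e-3/2)^2 = 2.8055e-04 m^2, so v = Q/A = 0.032297 m/s
hf = 0.3607*0.02*(153/0.0189)*(0.032297^2/(2*9.81)) = 0.00310 m
Therefore the lateral friction head loss = 0.00310 m.


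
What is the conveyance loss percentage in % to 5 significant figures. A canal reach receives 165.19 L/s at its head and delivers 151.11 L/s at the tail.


Approach: apply the conveyance loss ratio, loss% = ((Q_head - Q_tail)/Q_head)*100.
loss = ((165.19 - 151.11)/165.19)*100 = 8.5235 %
Therefore the conveyance loss percentage = 8.5235 %.


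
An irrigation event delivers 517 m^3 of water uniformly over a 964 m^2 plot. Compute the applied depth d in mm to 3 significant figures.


Approach: apply depth from volume over area, d = (V/A)*1000.
d = (517 / 964) * 1000 = 536 mm
Therefore the applied depth d = 536 mm.


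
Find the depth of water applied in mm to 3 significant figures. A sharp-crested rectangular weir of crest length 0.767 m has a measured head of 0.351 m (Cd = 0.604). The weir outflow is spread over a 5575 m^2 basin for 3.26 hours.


Approach: apply the rectangular weir equation with a volume-to-depth conversion, Q = (2/3)*Cd*L*sqrt(2g)*H^1.5; d = Q*t/A * 1000.
Step 1 — weir discharge:
  Q = (2/3)*0.604*0.767*sqrt(2*9.81)*0.351^1.5 = 0.28448 m^3/s
Step 2 — volume: V = 0.28448 * 3.26*3600 = 3338.7 m^3
Step 3 — depth: d = V/A * 1000 = 3338.7/5575 * 1000 = 599 mm
Therefore the depth of water applied = 599 mm.


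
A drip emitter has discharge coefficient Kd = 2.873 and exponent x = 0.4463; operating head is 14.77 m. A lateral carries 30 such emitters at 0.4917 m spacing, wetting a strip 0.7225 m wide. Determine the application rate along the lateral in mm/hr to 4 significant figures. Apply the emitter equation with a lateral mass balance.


Approach: apply the emitter equation with a lateral mass balance, q = Kd*h^x; Q = n*q; rate = Q/(n*spacing*width).
Step 1 — single emitter flow (q = Kd*h^x):
  q = 2.873 * 14.77^0.4463 = 9.55499 L/hr
Step 2 — total lateral flow: Q = 30 * 9.55499 = 286.650 L/hr
Step 3 — wetted area: A = 30 * 0.4917 * 0.7225 = 10.6576 m^2
Step 4 — application rate: Q/A = 286.650/10.6576 = 26.90 mm/hr
Therefore the application rate along the lateral = 26.90 mm/hr.


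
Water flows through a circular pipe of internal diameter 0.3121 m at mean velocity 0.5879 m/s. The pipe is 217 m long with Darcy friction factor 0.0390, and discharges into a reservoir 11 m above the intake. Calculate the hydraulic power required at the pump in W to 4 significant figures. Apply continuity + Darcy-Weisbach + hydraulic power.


Approach: apply continuity + Darcy-Weisbach + hydraulic power, Q = A*v; hf = f*(L/D)*(v^2/(2g)); H = static + hf; P = rho*g*Q*H.
Step 1 — flow rate (continuity, Q = A*v):
  A = pi*(0.3121/2)^2 = 0.0765028 m^2
  Q = 0.0765028 * 0.5879 = 0.0449760 m^3/s
Step 2 — friction head loss (Darcy-Weisbach):
  hf = 0.0390 * (217/0.3121) * (0.5879^2 / (2*9.81))
  hf = 0.477682 m
Step 3 — total head: H = 11 + 0.477682 = 11.4777 m
Step 4 — hydraulic power (P = rho*g*Q*H):
  P = 1000 * 9.81 * 0.0449760 * 11.4777 = 5064 W
Therefore the hydraulic power required at the pump = 5064 W.


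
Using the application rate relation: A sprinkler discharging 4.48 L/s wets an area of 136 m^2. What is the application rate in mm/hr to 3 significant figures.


Approach: apply the application rate relation, rate = (Q/A)*3600.
rate = (4.48 / 136) * 3600 = 119 mm/hr
Therefore the application rate = 119 mm/hr.


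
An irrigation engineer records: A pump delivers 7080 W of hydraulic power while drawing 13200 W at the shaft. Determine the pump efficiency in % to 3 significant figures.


Approach: apply the efficiency ratio, eta = (P_out/P_in)*100.
eta = (7080 / 13200) * 100 = 53.6 %
Therefore the pump efficiency = 53.6 %.


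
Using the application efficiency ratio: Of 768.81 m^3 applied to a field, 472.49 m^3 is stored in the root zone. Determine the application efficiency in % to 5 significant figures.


Approach: apply the application efficiency ratio, Ea = (stored/applied)*100.
Ea = (472.49/768.81)*100 = 61.457 %
Therefore the application efficiency = 61.457 %.


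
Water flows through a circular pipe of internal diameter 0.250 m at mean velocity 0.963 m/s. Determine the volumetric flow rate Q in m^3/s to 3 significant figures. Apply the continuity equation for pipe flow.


Approach: apply the continuity equation for pipe flow, Q = A * v with A = pi*(D/2)^2.
A = pi*(0.250/2)^2 = 0.049087 m^2
Q = 0.049087 * 0.963 = 0.0473 m^3/s
Therefore the volumetric flow rate Q = 0.0473 m^3/s.


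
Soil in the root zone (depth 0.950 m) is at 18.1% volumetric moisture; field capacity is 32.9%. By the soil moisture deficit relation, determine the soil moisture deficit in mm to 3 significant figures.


Approach: apply the soil moisture deficit relation, SMD = (FC - theta)/100 * depth * 1000.
SMD = (32.9 - 18.1)/100 * 0.950 * 1000 = 141 mm
Therefore the soil moisture deficit = 141 mm.


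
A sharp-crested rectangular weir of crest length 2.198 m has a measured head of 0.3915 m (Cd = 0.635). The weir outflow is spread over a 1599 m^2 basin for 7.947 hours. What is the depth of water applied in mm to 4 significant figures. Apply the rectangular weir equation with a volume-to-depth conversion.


Approach: apply the rectangular weir equation with a volume-to-depth conversion, Q = (2/3)*Cd*L*sqrt(2g)*H^1.5; d = Q*t/A * 1000.
Step 1 — weir discharge:
  Q = (2/3)*0.635*2.198*sqrt(2*9.81)*0.3915^1.5 = 1.00962 m^3/s
Step 2 — volume: V = 1.00962 * 7.947*3600 = 28884.4 m^3
Step 3 — depth: d = V/A * 1000 = 28884.4/1599 * 1000 = 18060 mm
Therefore the depth of water applied = 18060 mm.


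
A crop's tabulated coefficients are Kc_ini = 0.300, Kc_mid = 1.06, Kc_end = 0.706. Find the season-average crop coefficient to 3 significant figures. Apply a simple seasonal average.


Approach: apply a simple seasonal average, Kc_avg = (Kc_ini + Kc_mid + Kc_end)/3.
Kc_avg = (0.300 + 1.06 + 0.706)/3 = 0.689
Therefore the season-average crop coefficient = 0.689.


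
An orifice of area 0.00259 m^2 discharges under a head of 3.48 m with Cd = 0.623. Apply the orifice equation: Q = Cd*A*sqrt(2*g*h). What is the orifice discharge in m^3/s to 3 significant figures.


Q = 0.623 * 0.00259 * sqrt(2*9.81*3.48) = 0.0133 m^3/s
Therefore the orifice discharge = 0.0133 m^3/s.


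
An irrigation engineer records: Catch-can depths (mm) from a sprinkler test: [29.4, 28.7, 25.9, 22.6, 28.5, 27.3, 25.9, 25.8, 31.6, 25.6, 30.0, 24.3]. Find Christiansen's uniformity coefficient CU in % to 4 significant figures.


Approach: apply Christiansen's uniformity coefficient, CU = (1 - mean_abs_deviation/mean)*100.
mean = 27.1333 mm
mean |d_i - mean| = 2.11667 mm
CU = (1 - 2.11667/27.1333)*100 = 92.20 %
Therefore Christiansen's uniformity coefficient CU = 92.20 %.


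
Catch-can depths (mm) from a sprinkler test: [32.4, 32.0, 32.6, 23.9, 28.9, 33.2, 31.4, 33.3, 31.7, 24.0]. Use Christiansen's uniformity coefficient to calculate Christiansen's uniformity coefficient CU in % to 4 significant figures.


Approach: apply Christiansen's uniformity coefficient, CU = (1 - mean_abs_deviation/mean)*100.
mean = 30.3400 mm
mean |d_i - mean| = 2.84400 mm
CU = (1 - 2.84400/30.3400)*100 = 90.63 %
Therefore Christiansen's uniformity coefficient CU = 90.63 %.


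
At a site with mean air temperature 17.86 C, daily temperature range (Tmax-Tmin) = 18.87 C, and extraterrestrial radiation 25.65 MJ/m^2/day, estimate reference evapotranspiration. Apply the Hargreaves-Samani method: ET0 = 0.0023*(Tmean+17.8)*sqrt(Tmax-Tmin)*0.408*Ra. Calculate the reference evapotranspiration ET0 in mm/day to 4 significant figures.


ET0 = 0.0023*(17.86+17.8)*sqrt(18.87)*0.408*25.65 = 3.729 mm/day
Therefore the reference evapotranspiration ET0 = 3.729 mm/day.


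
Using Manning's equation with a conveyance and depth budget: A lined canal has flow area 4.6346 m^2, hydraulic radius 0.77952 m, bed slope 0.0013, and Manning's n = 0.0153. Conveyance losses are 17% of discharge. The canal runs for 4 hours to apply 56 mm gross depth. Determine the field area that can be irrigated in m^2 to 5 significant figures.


Approach: apply Manning's equation with a conveyance and depth budget, Q = (1/n)*A*R^(2/3)*S^(1/2); Q_field = Q*(1-loss); Area = Q_field*t/(d/1000).
Step 1 — canal discharge (Manning's equation):
  Q = (1/0.0153) * 4.6346 * 0.77952^(2/3) * 0.0013^(1/2) = 9.250759 m^3/s
Step 2 — delivered flow: Q_field = 9.250759*(1 - 17/100) = 7.678130 m^3/s
Step 3 — volume delivered: V = 7.678130 * 4*3600 = 110565.1 m^3
Step 4 — area served: A = V / (depth/1000) = 110565.1 / 0.056 = 1974400 m^2
Therefore the field area that can be irrigated = 1974400 m^2.


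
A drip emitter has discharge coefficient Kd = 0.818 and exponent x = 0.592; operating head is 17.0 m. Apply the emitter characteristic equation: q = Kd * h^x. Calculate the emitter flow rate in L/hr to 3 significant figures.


q = 0.818 * 17.0^0.592 = 4.38 L/hr
Therefore the emitter flow rate = 4.38 L/hr.


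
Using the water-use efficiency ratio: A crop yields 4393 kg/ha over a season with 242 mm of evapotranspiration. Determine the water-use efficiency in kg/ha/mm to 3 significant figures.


Approach: apply the water-use efficiency ratio, WUE = yield/ET.
WUE = 4393 / 242 = 18.2 kg/ha/mm
Therefore the water-use efficiency = 18.2 kg/ha/mm.


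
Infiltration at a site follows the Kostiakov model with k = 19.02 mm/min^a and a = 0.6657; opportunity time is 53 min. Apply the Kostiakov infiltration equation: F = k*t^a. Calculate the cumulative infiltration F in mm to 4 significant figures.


F = 19.02 * 53^0.6657 = 267.3 mm
Therefore the cumulative infiltration F = 267.3 mm.


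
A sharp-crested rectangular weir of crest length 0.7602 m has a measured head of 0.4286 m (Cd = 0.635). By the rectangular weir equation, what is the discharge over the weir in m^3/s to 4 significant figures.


Approach: apply the rectangular weir equation, Q = (2/3)*Cd*L*sqrt(2g)*H^1.5.
Q = (2/3)*0.635*0.7602*sqrt(2*9.81)*0.4286^1.5 = 0.4000 m^3/s
Therefore the discharge over the weir = 0.4000 m^3/s.


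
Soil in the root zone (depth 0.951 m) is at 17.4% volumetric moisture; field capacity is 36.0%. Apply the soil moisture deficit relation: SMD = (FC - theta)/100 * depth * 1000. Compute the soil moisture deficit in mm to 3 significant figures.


SMD = (36.0 - 17.4)/100 * 0.951 * 1000 = 177 mm
Therefore the soil moisture deficit = 177 mm.


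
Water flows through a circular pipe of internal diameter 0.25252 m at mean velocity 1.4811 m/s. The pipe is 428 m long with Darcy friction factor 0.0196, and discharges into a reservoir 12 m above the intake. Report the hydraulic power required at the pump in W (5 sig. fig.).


Approach: apply continuity + Darcy-Weisbach + hydraulic power, Q = A*v; hf = f*(L/D)*(v^2/(2g)); H = static + hf; P = rho*g*Q*H.
Step 1 — flow rate (continuity, Q = A*v):
  A = pi*(0.25252/2)^2 = 0.05008197 m^2
  Q = 0.05008197 * 1.4811 = 0.07417641 m^3/s
Step 2 — friction head loss (Darcy-Weisbach):
  hf = 0.0196 * (428/0.25252) * (1.4811^2 / (2*9.81))
  hf = 3.714273 m
Step 3 — total head: H = 12 + 3.714273 = 15.71427 m
Step 4 — hydraulic power (P = rho*g*Q*H):
  P = 1000 * 9.81 * 0.07417641 * 15.71427 = 11435 W
Therefore the hydraulic power required at the pump = 11435 W.


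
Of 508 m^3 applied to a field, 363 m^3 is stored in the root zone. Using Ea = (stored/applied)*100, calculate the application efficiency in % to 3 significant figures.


Ea = (363/508)*100 = 71.5 %
Therefore the application efficiency = 71.5 %.


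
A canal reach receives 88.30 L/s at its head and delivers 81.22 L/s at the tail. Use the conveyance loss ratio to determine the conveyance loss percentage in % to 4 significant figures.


Approach: apply the conveyance loss ratio, loss% = ((Q_head - Q_tail)/Q_head)*100.
loss = ((88.30 - 81.22)/88.30)*100 = 8.018 %
Therefore the conveyance loss percentage = 8.018 %.


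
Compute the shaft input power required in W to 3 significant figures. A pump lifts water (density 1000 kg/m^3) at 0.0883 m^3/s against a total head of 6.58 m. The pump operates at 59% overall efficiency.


Approach: apply hydraulic power then efficiency conversion, P = rho*g*Q*H; P_in = P/eta.
Step 1 — hydraulic power (P = rho*g*Q*H):
  P = 1000 * 9.81 * 0.0883 * 6.58 = 5699.7 W
Step 2 — input power: P_in = P/eta = 5699.7 / 0.59 = 9660 W
Therefore the shaft input power required = 9660 W.


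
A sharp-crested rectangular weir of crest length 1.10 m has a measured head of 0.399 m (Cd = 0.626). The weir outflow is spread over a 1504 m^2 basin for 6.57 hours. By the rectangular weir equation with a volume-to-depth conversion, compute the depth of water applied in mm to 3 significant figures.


Approach: apply the rectangular weir equation with a volume-to-depth conversion, Q = (2/3)*Cd*L*sqrt(2g)*H^1.5; d = Q*t/A * 1000.
Step 1 — weir discharge:
  Q = (2/3)*0.626*1.10*sqrt(2*9.81)*0.399^1.5 = 0.51249 m^3/s
Step 2 — volume: V = 0.51249 * 6.57*3600 = 12121 m^3
Step 3 — depth: d = V/A * 1000 = 12121/1504 * 1000 = 8060 mm
Therefore the depth of water applied = 8060 mm.


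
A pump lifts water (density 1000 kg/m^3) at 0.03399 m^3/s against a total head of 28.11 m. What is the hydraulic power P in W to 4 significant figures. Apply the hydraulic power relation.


Approach: apply the hydraulic power relation, P = rho*g*Q*H.
P = 1000 * 9.81 * 0.03399 * 28.11 = 9373 W
Therefore the hydraulic power P = 9373 W.


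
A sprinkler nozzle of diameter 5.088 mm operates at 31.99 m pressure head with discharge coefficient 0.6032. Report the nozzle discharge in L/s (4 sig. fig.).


Approach: apply the orifice equation, Q = Cd*A*sqrt(2*g*h), A = pi*(d/2)^2.
A = pi*(5.088e-3/2)^2 = 2.03322e-05 m^2
Q = 0.6032 * 2.03322e-05 * sqrt(2*9.81*31.99) * 1000 = 0.3073 L/s
Therefore the nozzle discharge = 0.3073 L/s.


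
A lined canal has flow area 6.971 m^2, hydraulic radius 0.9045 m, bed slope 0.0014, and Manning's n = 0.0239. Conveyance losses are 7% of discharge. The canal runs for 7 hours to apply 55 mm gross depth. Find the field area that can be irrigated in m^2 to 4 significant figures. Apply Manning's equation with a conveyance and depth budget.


Approach: apply Manning's equation with a conveyance and depth budget, Q = (1/n)*A*R^(2/3)*S^(1/2); Q_field = Q*(1-loss); Area = Q_field*t/(d/1000).
Step 1 — canal discharge (Manning's equation):
  Q = (1/0.0239) * 6.971 * 0.9045^(2/3) * 0.0014^(1/2) = 10.2071 m^3/s
Step 2 — delivered flow: Q_field = 10.2071*(1 - 7/100) = 9.49256 m^3/s
Step 3 — volume delivered: V = 9.49256 * 7*3600 = 239212 m^3
Step 4 — area served: A = V / (depth/1000) = 239212 / 0.055 = 4349000 m^2
Therefore the field area that can be irrigated = 4349000 m^2.


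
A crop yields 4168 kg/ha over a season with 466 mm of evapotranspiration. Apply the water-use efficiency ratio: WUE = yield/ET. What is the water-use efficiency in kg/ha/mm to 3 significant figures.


WUE = 4168 / 466 = 8.94 kg/ha/mm
Therefore the water-use efficiency = 8.94 kg/ha/mm.


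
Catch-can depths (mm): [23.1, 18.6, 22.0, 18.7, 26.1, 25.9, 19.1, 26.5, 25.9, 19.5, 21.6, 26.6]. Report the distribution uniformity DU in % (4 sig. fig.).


Approach: apply the low-quarter distribution uniformity, DU = (mean of lowest quarter of readings / overall mean)*100.
sorted lowest 3 of 12: [18.6, 18.7, 19.1] -> mean = 18.8000 mm
overall mean = 22.8000 mm
DU = (18.8000/22.8000)*100 = 82.46 %
Therefore the distribution uniformity DU = 82.46 %.


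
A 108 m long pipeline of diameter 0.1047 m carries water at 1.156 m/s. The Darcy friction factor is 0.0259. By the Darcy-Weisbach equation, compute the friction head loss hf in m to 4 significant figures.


Approach: apply the Darcy-Weisbach equation, hf = f*(L/D)*(v^2/(2g)).
hf = 0.0259 * (108/0.1047) * (1.156^2 / (2*9.81))
hf = 1.820 m
Therefore the friction head loss hf = 1.820 m.


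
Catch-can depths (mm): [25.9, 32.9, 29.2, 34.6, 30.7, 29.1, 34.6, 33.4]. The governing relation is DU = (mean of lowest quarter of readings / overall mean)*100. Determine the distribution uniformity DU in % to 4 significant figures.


sorted lowest 2 of 8: [25.9, 29.1] -> mean = 27.5000 mm
overall mean = 31.3000 mm
DU = (27.5000/31.3000)*100 = 87.86 %
Therefore the distribution uniformity DU = 87.86 %.


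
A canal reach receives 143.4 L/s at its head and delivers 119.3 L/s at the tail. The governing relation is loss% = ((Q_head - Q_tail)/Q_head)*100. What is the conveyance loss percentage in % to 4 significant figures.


loss = ((143.4 - 119.3)/143.4)*100 = 16.81 %
Therefore the conveyance loss percentage = 16.81 %.


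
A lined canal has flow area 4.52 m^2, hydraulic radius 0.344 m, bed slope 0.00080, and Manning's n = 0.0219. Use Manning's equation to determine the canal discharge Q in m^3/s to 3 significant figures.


Approach: apply Manning's equation, Q = (1/n)*A*R^(2/3)*S^(1/2).
Q = (1/0.0219) * 4.52 * 0.344^(2/3) * 0.00080^(1/2) = 2.87 m^3/s
Therefore the canal discharge Q = 2.87 m^3/s.


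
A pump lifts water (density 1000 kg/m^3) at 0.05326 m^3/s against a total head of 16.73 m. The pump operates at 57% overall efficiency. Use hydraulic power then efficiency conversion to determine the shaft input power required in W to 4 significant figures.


Approach: apply hydraulic power then efficiency conversion, P = rho*g*Q*H; P_in = P/eta.
Step 1 — hydraulic power (P = rho*g*Q*H):
  P = 1000 * 9.81 * 0.05326 * 16.73 = 8741.10 W
Step 2 — input power: P_in = P/eta = 8741.10 / 0.57 = 15340 W
Therefore the shaft input power required = 15340 W.


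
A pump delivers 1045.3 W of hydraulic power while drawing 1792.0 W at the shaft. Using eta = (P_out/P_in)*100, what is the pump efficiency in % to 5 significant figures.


eta = (1045.3 / 1792.0) * 100 = 58.331 %
Therefore the pump efficiency = 58.331 %.


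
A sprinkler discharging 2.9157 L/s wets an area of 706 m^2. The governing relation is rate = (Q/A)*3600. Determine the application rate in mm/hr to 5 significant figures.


rate = (2.9157 / 706) * 3600 = 14.868 mm/hr
Therefore the application rate = 14.868 mm/hr.


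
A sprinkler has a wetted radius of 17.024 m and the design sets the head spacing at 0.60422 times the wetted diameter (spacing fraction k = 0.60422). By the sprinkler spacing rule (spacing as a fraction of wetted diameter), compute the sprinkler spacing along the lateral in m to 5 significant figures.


Approach: apply the sprinkler spacing rule (spacing as a fraction of wetted diameter), S = k*(2*R).
S = 0.60422 * (2 * 17.024) = 20.572 m
Therefore the sprinkler spacing along the lateral = 20.572 m.


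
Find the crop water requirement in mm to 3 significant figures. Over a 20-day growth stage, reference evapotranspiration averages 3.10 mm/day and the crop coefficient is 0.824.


Approach: apply the crop water requirement relation, CWR = ET0 * Kc * days.
CWR = 3.10 * 0.824 * 20 = 51.1 mm
Therefore the crop water requirement = 51.1 mm.


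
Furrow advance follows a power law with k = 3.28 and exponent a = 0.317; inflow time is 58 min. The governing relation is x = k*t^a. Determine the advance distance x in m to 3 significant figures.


x = 3.28 * 58^0.317 = 11.9 m
Therefore the advance distance x = 11.9 m.


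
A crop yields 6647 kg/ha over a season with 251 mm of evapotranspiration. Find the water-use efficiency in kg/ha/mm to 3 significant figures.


Approach: apply the water-use efficiency ratio, WUE = yield/ET.
WUE = 6647 / 251 = 26.5 kg/ha/mm
Therefore the water-use efficiency = 26.5 kg/ha/mm.


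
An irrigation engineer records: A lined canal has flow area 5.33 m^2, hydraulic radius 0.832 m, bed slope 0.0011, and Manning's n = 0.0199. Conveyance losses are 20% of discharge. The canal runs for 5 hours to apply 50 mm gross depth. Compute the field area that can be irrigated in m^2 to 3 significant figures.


Approach: apply Manning's equation with a conveyance and depth budget, Q = (1/n)*A*R^(2/3)*S^(1/2); Q_field = Q*(1-loss); Area = Q_field*t/(d/1000).
Step 1 — canal discharge (Manning's equation):
  Q = (1/0.0199) * 5.33 * 0.832^(2/3) * 0.0011^(1/2) = 7.8581 m^3/s
Step 2 — delivered flow: Q_field = 7.8581*(1 - 20/100) = 6.2865 m^3/s
Step 3 — volume delivered: V = 6.2865 * 5*3600 = 113160 m^3
Step 4 — area served: A = V / (depth/1000) = 113160 / 0.05 = 2260000 m^2
Therefore the field area that can be irrigated = 2260000 m^2.


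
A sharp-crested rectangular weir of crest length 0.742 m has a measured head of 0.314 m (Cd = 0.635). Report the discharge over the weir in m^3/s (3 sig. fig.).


Approach: apply the rectangular weir equation, Q = (2/3)*Cd*L*sqrt(2g)*H^1.5.
Q = (2/3)*0.635*0.742*sqrt(2*9.81)*0.314^1.5 = 0.245 m^3/s
Therefore the discharge over the weir = 0.245 m^3/s.


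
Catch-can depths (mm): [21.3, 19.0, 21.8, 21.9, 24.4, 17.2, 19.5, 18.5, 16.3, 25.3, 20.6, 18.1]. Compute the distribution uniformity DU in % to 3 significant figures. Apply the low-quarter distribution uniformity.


Approach: apply the low-quarter distribution uniformity, DU = (mean of lowest quarter of readings / overall mean)*100.
sorted lowest 3 of 12: [16.3, 17.2, 18.1] -> mean = 17.200 mm
overall mean = 20.325 mm
DU = (17.200/20.325)*100 = 84.6 %
Therefore the distribution uniformity DU = 84.6 %.


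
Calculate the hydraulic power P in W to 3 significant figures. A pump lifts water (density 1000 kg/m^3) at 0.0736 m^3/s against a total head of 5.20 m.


Approach: apply the hydraulic power relation, P = rho*g*Q*H.
P = 1000 * 9.81 * 0.0736 * 5.20 = 3750 W
Therefore the hydraulic power P = 3750 W.


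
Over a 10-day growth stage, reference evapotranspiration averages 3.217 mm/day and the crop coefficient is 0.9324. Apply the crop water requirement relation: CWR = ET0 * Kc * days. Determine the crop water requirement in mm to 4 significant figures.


CWR = 3.217 * 0.9324 * 10 = 30.00 mm
Therefore the crop water requirement = 30.00 mm.


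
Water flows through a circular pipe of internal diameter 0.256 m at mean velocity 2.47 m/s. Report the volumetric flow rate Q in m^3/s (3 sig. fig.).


Approach: apply the continuity equation for pipe flow, Q = A * v with A = pi*(D/2)^2.
A = pi*(0.256/2)^2 = 0.051472 m^2
Q = 0.051472 * 2.47 = 0.127 m^3/s
Therefore the volumetric flow rate Q = 0.127 m^3/s.


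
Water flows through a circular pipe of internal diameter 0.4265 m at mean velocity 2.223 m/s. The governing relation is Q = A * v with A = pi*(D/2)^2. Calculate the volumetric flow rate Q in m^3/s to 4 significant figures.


A = pi*(0.4265/2)^2 = 0.142866 m^2
Q = 0.142866 * 2.223 = 0.3176 m^3/s
Therefore the volumetric flow rate Q = 0.3176 m^3/s.


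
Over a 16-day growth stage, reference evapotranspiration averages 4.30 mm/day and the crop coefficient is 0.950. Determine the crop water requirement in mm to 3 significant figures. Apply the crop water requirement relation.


Approach: apply the crop water requirement relation, CWR = ET0 * Kc * days.
CWR = 4.30 * 0.950 * 16 = 65.4 mm
Therefore the crop water requirement = 65.4 mm.


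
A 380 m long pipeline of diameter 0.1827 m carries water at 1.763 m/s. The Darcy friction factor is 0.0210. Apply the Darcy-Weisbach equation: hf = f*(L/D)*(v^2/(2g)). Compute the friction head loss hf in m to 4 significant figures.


hf = 0.0210 * (380/0.1827) * (1.763^2 / (2*9.81))
hf = 6.919 m
Therefore the friction head loss hf = 6.919 m.


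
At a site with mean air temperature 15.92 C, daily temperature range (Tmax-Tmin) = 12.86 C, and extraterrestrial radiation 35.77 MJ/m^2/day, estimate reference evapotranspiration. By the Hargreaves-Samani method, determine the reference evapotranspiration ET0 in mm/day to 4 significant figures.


Approach: apply the Hargreaves-Samani method, ET0 = 0.0023*(Tmean+17.8)*sqrt(Tmax-Tmin)*0.408*Ra.
ET0 = 0.0023*(15.92+17.8)*sqrt(12.86)*0.408*35.77 = 4.059 mm/day
Therefore the reference evapotranspiration ET0 = 4.059 mm/day.


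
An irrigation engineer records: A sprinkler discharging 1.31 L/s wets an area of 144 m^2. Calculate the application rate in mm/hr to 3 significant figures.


Approach: apply the application rate relation, rate = (Q/A)*3600.
rate = (1.31 / 144) * 3600 = 32.8 mm/hr
Therefore the application rate = 32.8 mm/hr.


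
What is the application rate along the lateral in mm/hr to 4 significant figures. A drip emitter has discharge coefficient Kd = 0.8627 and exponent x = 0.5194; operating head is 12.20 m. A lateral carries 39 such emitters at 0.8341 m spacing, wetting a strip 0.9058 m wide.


Approach: apply the emitter equation with a lateral mass balance, q = Kd*h^x; Q = n*q; rate = Q/(n*spacing*width).
Step 1 — single emitter flow (q = Kd*h^x):
  q = 0.8627 * 12.20^0.5194 = 3.16312 L/hr
Step 2 — total lateral flow: Q = 39 * 3.16312 = 123.362 L/hr
Step 3 — wetted area: A = 39 * 0.8341 * 0.9058 = 29.4656 m^2
Step 4 — application rate: Q/A = 123.362/29.4656 = 4.187 mm/hr
Therefore the application rate along the lateral = 4.187 mm/hr.
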